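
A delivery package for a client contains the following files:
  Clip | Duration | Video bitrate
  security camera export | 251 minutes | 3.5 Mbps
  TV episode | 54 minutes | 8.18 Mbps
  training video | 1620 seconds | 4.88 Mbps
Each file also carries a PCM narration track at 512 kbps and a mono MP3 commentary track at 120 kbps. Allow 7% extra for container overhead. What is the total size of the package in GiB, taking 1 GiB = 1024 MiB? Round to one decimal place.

12.4 GiB

Audio total: 512 + 120 = 632 kbps = 0.632 Mbps.
security camera export: 4.132 Mbps × 15060 s × 1.07 = 66583.9 Mb
TV episode: 8.812 Mbps × 3240 s × 1.07 = 30549.4 Mb
training video: 5.512 Mbps × 1620 s × 1.07 = 9554.5 Mb
Total: 106687.8 Mb = 13336.0 MB.
= 12.42 GiB.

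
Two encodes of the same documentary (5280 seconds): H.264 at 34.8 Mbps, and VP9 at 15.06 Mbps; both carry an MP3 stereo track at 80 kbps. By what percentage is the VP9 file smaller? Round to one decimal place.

56.6%

Audio: 80 kbps = 0.080 Mbps.
H.264: 34.880 Mbps × 5280 s = 184166.4 Mb = 23.021 GB.
VP9: 15.140 Mbps × 5280 s = 79939.2 Mb = 9.992 GB.
Reduction: (1 − 9.992/23.021) × 100 = 56.59%.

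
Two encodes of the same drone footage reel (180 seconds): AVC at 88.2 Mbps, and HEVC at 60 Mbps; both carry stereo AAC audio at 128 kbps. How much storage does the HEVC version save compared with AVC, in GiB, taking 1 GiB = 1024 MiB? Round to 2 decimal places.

0.59 GiB

Audio: 128 kbps = 0.128 Mbps.
AVC: 88.328 Mbps × 180 s = 15899.0 Mb = 1.851 GiB.
HEVC: 60.128 Mbps × 180 s = 10823.0 Mb = 1.260 GiB.
Saving: 1.851 − 1.260 = 0.591 GiB.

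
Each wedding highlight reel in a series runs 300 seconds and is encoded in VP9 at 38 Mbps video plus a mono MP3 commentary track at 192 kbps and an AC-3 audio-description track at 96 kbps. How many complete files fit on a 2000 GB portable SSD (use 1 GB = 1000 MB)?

Audio total: 192 + 96 = 288 kbps = 0.288 Mbps.
Total bitrate: 38.288 Mbps.
Per item: 38.288 Mbps × 300 s = 11,486 Mb = 1,436 MB.
Capacity: 2000 GB = 16,000,000 Mb; 1392.95 items → 1392 complete.

1392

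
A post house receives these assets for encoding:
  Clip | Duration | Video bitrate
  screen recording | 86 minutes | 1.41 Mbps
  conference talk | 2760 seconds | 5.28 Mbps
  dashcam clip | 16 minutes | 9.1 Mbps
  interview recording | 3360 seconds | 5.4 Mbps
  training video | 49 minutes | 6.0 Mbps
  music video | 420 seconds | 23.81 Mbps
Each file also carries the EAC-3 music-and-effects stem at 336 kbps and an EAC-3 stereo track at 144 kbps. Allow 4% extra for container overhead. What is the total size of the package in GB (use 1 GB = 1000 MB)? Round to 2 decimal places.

Audio total: 336 + 144 = 480 kbps = 0.480 Mbps.
screen recording: 1.890 Mbps × 5160 s × 1.04 = 10142.5 Mb
conference talk: 5.760 Mbps × 2760 s × 1.04 = 16533.5 Mb
dashcam clip: 9.580 Mbps × 960 s × 1.04 = 9564.7 Mb
interview recording: 5.880 Mbps × 3360 s × 1.04 = 20547.1 Mb
training video: 6.480 Mbps × 2940 s × 1.04 = 19813.2 Mb
music video: 24.290 Mbps × 420 s × 1.04 = 10609.9 Mb
Total: 87210.9 Mb = 10901.4 MB.
= 10.90 GB.

10.90 GB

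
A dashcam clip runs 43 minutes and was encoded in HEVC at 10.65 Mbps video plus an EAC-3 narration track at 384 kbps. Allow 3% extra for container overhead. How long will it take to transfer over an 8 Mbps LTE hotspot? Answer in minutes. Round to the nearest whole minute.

61 minutes

43 min = 2580 s
Audio: 384 kbps = 0.384 Mbps.
Total bitrate: 11.034 Mbps.
File: 11.034 Mbps × 2580 s = 28467.7 Mb.
With 3% container overhead: ×1.03. → 29321.8 Mb.
At 8 Mbps: 29321.8 / 8 = 3665.2 s ≈ 61.1 minutes.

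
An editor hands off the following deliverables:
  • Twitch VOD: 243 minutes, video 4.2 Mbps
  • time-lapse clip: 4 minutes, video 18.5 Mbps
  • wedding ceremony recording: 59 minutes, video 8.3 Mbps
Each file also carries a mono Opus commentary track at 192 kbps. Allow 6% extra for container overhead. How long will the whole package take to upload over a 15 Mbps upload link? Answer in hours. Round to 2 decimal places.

1.94 hours

Audio: 192 kbps = 0.192 Mbps.
Twitch VOD: 4.392 Mbps × 14580 s × 1.06 = 67877.5 Mb
time-lapse clip: 18.692 Mbps × 240 s × 1.06 = 4755.2 Mb
wedding ceremony recording: 8.492 Mbps × 3540 s × 1.06 = 31865.4 Mb
Total: 104498.1 Mb = 13062.3 MB.
At 15 Mbps: 104498.1 / 15 = 6967 s ≈ 1.94 hours.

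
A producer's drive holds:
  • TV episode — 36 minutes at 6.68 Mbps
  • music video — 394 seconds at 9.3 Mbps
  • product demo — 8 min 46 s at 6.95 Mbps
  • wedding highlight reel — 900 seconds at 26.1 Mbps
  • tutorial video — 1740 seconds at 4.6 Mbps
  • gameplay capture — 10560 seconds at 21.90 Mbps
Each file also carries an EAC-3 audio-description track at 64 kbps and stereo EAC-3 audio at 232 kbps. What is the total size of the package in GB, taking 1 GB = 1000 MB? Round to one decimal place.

Audio total: 64 + 232 = 296 kbps = 0.296 Mbps.
TV episode: 6.976 Mbps × 2160 s = 15068.2 Mb
music video: 9.596 Mbps × 394 s = 3780.8 Mb
product demo: 7.246 Mbps × 526 s = 3811.4 Mb
wedding highlight reel: 26.396 Mbps × 900 s = 23756.4 Mb
tutorial video: 4.896 Mbps × 1740 s = 8519.0 Mb
gameplay capture: 22.196 Mbps × 10560 s = 234389.8 Mb
Total: 289325.6 Mb = 36165.7 MB.
= 36.17 GB.

36.2 GB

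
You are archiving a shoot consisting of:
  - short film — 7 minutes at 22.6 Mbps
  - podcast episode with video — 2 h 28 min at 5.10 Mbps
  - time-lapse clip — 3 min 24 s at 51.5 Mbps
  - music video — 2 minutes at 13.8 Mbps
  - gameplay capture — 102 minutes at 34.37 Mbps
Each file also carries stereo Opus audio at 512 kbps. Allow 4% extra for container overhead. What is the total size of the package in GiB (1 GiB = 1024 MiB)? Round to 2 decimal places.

34.55 GiB

Audio: 512 kbps = 0.512 Mbps.
short film: 23.112 Mbps × 420 s × 1.04 = 10095.3 Mb
podcast episode with video: 5.612 Mbps × 8880 s × 1.04 = 51827.9 Mb
time-lapse clip: 52.012 Mbps × 204 s × 1.04 = 11034.9 Mb
music video: 14.312 Mbps × 120 s × 1.04 = 1786.1 Mb
gameplay capture: 34.882 Mbps × 6120 s × 1.04 = 222017.0 Mb
Total: 296761.2 Mb = 37095.2 MB.
= 34.55 GiB.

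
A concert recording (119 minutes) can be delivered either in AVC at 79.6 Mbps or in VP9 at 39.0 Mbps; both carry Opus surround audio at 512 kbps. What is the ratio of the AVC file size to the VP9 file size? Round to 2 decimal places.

2.03

119 min = 7140 s
Audio: 512 kbps = 0.512 Mbps.
AVC: 80.112 Mbps × 7140 s = 571999.7 Mb = 71.500 GB.
VP9: 39.512 Mbps × 7140 s = 282115.7 Mb = 35.264 GB.
Ratio: 71.500 / 35.264 = 2.028.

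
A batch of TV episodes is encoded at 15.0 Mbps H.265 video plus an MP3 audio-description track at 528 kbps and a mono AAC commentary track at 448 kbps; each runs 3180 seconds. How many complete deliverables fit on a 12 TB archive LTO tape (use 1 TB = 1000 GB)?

1889

Audio total: 528 + 448 = 976 kbps = 0.976 Mbps.
Total bitrate: 15.976 Mbps.
Per item: 15.976 Mbps × 3180 s = 50,804 Mb = 6,350 MB.
Capacity: 12 TB = 96,000,000 Mb; 1889.63 items → 1889 complete.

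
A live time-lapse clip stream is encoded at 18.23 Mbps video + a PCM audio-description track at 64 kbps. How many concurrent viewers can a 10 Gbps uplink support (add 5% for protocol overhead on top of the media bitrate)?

520

Audio: 64 kbps = 0.064 Mbps.
Per-viewer media rate: 18.294 Mbps.
On the wire with 5% overhead: 19.209 Mbps.
10 Gbps = 10,000 Mbps; 10,000 / 19.209 = 520.60 → 520 viewers.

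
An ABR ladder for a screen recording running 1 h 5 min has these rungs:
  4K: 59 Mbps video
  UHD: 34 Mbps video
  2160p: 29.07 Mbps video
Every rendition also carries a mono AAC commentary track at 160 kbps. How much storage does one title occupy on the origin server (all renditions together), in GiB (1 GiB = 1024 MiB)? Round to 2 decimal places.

55.64 GiB

1 h 5 min = 65 min = 3900 s
Audio: 160 kbps = 0.160 Mbps.
Sum of rendition bitrates: (59+0.160) + (34+0.160) + (29.07+0.160) = 122.550 Mbps.
× 3900 s = 477,945 Mb = 59,743 MB = 55.64 GiB.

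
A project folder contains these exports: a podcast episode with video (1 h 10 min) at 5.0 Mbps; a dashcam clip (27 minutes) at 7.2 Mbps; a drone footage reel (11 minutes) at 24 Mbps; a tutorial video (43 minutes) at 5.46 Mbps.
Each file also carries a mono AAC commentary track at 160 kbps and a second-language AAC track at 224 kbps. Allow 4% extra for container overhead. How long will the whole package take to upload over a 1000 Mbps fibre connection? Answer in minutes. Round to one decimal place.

1.1 minutes

Audio total: 160 + 224 = 384 kbps = 0.384 Mbps.
podcast episode with video: 5.384 Mbps × 4200 s × 1.04 = 23517.3 Mb
dashcam clip: 7.584 Mbps × 1620 s × 1.04 = 12777.5 Mb
drone footage reel: 24.384 Mbps × 660 s × 1.04 = 16737.2 Mb
tutorial video: 5.844 Mbps × 2580 s × 1.04 = 15680.6 Mb
Total: 68712.6 Mb = 8589.1 MB.
At 1000 Mbps: 68712.6 / 1000 = 69 s ≈ 1.15 minutes.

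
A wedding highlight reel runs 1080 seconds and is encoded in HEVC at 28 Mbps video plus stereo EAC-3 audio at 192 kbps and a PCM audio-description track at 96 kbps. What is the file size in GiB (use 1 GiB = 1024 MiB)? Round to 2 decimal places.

Audio total: 192 + 96 = 288 kbps = 0.288 Mbps.
Total bitrate: 28 + 0.288 = 28.288 Mbps.
Stream data: 28.288 Mbps × 1080 s = 30551.0 Mb.
30,551 Mb = 3,818,880,000 bytes ÷ 1,073,741,824 = 3.557 GiB.

3.56 GiB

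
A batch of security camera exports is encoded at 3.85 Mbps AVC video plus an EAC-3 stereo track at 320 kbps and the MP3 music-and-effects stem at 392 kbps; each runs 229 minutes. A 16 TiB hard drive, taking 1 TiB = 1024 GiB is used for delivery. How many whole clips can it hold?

2245

229 min = 13740 s
Audio total: 320 + 392 = 712 kbps = 0.712 Mbps.
Total bitrate: 4.562 Mbps.
Per item: 4.562 Mbps × 13740 s = 62,682 Mb = 7,835 MB.
Capacity: 16 TiB = 140,737,488 Mb; 2245.27 items → 2245 complete.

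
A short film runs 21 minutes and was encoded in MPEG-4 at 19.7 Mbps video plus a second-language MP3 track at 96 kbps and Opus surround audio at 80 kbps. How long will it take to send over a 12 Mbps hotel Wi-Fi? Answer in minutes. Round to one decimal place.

34.8 minutes

21 min = 1260 s
Audio total: 96 + 80 = 176 kbps = 0.176 Mbps.
Total bitrate: 19.876 Mbps.
File: 19.876 Mbps × 1260 s = 25043.8 Mb.
At 12 Mbps: 25043.8 / 12 = 2087.0 s ≈ 34.8 minutes.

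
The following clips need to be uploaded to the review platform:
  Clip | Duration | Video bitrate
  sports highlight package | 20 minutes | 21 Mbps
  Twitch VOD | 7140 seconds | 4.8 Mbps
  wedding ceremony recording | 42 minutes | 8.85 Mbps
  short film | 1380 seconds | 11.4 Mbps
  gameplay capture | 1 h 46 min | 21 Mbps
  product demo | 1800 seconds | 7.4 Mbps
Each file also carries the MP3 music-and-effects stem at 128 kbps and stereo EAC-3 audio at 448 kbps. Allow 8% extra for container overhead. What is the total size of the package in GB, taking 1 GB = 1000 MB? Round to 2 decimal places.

34.58 GB

Audio total: 128 + 448 = 576 kbps = 0.576 Mbps.
sports highlight package: 21.576 Mbps × 1200 s × 1.08 = 27962.5 Mb
Twitch VOD: 5.376 Mbps × 7140 s × 1.08 = 41455.4 Mb
wedding ceremony recording: 9.426 Mbps × 2520 s × 1.08 = 25653.8 Mb
short film: 11.976 Mbps × 1380 s × 1.08 = 17849.0 Mb
gameplay capture: 21.576 Mbps × 6360 s × 1.08 = 148201.2 Mb
product demo: 7.976 Mbps × 1800 s × 1.08 = 15505.3 Mb
Total: 276627.3 Mb = 34578.4 MB.
= 34.58 GB.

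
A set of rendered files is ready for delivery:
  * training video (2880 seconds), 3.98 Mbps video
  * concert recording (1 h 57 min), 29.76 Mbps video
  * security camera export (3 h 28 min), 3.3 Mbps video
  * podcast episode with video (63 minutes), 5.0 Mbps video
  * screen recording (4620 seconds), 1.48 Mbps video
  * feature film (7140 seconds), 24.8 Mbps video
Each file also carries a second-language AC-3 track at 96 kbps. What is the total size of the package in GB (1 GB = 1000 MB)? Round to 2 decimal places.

58.50 GB

Audio: 96 kbps = 0.096 Mbps.
training video: 4.076 Mbps × 2880 s = 11738.9 Mb
concert recording: 29.856 Mbps × 7020 s = 209589.1 Mb
security camera export: 3.396 Mbps × 12480 s = 42382.1 Mb
podcast episode with video: 5.096 Mbps × 3780 s = 19262.9 Mb
screen recording: 1.576 Mbps × 4620 s = 7281.1 Mb
feature film: 24.896 Mbps × 7140 s = 177757.4 Mb
Total: 468011.5 Mb = 58501.4 MB.
= 58.50 GB.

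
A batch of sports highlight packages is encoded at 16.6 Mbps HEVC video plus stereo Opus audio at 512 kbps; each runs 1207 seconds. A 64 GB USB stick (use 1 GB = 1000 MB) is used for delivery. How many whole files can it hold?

24

Audio: 512 kbps = 0.512 Mbps.
Total bitrate: 17.112 Mbps.
Per item: 17.112 Mbps × 1207 s = 20,654 Mb = 2,582 MB.
Capacity: 64 GB = 512,000 Mb; 24.79 items → 24 complete.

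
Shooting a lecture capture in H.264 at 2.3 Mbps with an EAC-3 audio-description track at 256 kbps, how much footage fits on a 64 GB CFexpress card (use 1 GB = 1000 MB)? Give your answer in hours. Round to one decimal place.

55.6 hours

Audio: 256 kbps = 0.256 Mbps.
Total bitrate: 2.3 + 0.256 = 2.556 Mbps.
Capacity: 64 GB = 512,000 Mb.
Recording time: 512,000 / 2.556 = 200,313 s ≈ 55.6 hours.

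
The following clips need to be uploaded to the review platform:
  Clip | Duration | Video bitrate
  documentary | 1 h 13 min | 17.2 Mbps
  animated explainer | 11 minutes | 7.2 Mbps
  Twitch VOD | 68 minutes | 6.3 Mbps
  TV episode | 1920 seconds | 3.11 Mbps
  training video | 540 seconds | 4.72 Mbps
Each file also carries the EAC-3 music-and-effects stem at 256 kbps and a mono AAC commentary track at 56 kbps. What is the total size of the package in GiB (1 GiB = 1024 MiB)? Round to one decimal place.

13.7 GiB

Audio total: 256 + 56 = 312 kbps = 0.312 Mbps.
documentary: 17.512 Mbps × 4380 s = 76702.6 Mb
animated explainer: 7.512 Mbps × 660 s = 4957.9 Mb
Twitch VOD: 6.612 Mbps × 4080 s = 26977.0 Mb
TV episode: 3.422 Mbps × 1920 s = 6570.2 Mb
training video: 5.032 Mbps × 540 s = 2717.3 Mb
Total: 117925.0 Mb = 14740.6 MB.
= 13.73 GiB.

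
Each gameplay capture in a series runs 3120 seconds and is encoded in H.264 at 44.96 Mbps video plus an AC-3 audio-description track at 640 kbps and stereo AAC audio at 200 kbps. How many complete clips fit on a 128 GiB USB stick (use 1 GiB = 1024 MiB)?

Audio total: 640 + 200 = 840 kbps = 0.840 Mbps.
Total bitrate: 45.800 Mbps.
Per item: 45.800 Mbps × 3120 s = 142,896 Mb = 17,862 MB.
Capacity: 128 GiB = 1,099,512 Mb; 7.69 items → 7 complete.

7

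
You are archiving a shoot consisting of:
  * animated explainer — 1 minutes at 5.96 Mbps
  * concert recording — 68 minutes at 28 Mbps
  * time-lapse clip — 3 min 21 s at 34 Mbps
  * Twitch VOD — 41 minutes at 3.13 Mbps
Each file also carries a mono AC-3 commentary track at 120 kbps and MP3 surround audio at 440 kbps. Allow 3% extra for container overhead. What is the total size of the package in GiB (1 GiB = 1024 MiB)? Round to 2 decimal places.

Audio total: 120 + 440 = 560 kbps = 0.560 Mbps.
animated explainer: 6.520 Mbps × 60 s × 1.03 = 402.9 Mb
concert recording: 28.560 Mbps × 4080 s × 1.03 = 120020.5 Mb
time-lapse clip: 34.560 Mbps × 201 s × 1.03 = 7155.0 Mb
Twitch VOD: 3.690 Mbps × 2460 s × 1.03 = 9349.7 Mb
Total: 136928.2 Mb = 17116.0 MB.
= 15.94 GiB.

15.94 GiB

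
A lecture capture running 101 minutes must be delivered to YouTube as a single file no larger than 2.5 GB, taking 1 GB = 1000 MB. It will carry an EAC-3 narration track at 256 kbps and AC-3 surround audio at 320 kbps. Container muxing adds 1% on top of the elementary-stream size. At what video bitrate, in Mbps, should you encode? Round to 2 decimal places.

2.69 Mbps

Budget: 2.5 GB = 20000.0 Mb.
Stream payload after overhead: 20000.0 / 1.01 = 19802.0 Mb.
101 min = 6060 s
Total bitrate budget: 19802.0 Mb / 6060 s = 3.268 Mbps.
Audio total: 256 + 320 = 576 kbps = 0.576 Mbps.
Video: 3.268 − 0.576 = 2.692 Mbps.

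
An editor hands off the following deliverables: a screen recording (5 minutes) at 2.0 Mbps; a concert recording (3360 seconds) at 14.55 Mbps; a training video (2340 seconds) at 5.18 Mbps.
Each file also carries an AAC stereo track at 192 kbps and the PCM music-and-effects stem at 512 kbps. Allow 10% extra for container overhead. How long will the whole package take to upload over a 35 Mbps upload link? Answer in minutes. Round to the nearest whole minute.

Audio total: 192 + 512 = 704 kbps = 0.704 Mbps.
screen recording: 2.704 Mbps × 300 s × 1.10 = 892.3 Mb
concert recording: 15.254 Mbps × 3360 s × 1.10 = 56378.8 Mb
training video: 5.884 Mbps × 2340 s × 1.10 = 15145.4 Mb
Total: 72416.5 Mb = 9052.1 MB.
At 35 Mbps: 72416.5 / 35 = 2069 s ≈ 34.5 minutes.

34 minutes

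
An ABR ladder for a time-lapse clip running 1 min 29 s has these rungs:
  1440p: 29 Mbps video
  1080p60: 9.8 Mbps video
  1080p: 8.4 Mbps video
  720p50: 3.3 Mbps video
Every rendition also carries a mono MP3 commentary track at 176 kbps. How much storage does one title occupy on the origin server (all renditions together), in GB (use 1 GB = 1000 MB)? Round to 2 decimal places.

1 min 29 s = 89 s
Audio: 176 kbps = 0.176 Mbps.
Sum of rendition bitrates: (29+0.176) + (9.8+0.176) + (8.4+0.176) + (3.3+0.176) = 51.204 Mbps.
× 89 s = 4,557 Mb = 569.6 MB = 0.5696 GB.

0.57 GB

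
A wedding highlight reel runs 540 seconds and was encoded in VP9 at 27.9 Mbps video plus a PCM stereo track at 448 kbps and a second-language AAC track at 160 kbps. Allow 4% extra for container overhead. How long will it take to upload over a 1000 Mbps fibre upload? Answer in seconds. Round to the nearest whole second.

16 seconds

Audio total: 448 + 160 = 608 kbps = 0.608 Mbps.
Total bitrate: 28.508 Mbps.
File: 28.508 Mbps × 540 s = 15394.3 Mb.
With 4% container overhead: ×1.04. → 16010.1 Mb.
At 1000 Mbps: 16010.1 / 1000 = 16.0 s ≈ 16 seconds.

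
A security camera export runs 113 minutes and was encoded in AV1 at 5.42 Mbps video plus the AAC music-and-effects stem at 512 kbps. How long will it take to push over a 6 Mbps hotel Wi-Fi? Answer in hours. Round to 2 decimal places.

113 min = 6780 s
Audio: 512 kbps = 0.512 Mbps.
Total bitrate: 5.932 Mbps.
File: 5.932 Mbps × 6780 s = 40219.0 Mb.
At 6 Mbps: 40219.0 / 6 = 6703.2 s ≈ 1.86 hours.

1.86 hours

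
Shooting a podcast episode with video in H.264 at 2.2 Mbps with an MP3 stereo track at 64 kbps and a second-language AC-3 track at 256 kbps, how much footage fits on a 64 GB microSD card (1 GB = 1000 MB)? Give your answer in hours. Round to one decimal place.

56.4 hours

Audio total: 64 + 256 = 320 kbps = 0.320 Mbps.
Total bitrate: 2.2 + 0.320 = 2.520 Mbps.
Capacity: 64 GB = 512,000 Mb.
Recording time: 512,000 / 2.520 = 203,175 s ≈ 56.4 hours.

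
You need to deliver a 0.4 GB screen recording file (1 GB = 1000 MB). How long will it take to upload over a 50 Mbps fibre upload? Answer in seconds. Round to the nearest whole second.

File: 0.4 GB = 3200.0 Mb.
At 50 Mbps: 3200.0 / 50 = 64.0 s ≈ 64 seconds.

64 seconds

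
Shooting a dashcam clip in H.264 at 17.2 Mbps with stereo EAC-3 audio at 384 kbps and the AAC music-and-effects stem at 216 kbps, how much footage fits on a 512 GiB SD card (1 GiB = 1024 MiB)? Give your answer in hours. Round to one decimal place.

68.6 hours

Audio total: 384 + 216 = 600 kbps = 0.600 Mbps.
Total bitrate: 17.2 + 0.600 = 17.800 Mbps.
Capacity: 512 GiB = 4,398,047 Mb.
Recording time: 4,398,047 / 17.800 = 247,081 s ≈ 68.6 hours.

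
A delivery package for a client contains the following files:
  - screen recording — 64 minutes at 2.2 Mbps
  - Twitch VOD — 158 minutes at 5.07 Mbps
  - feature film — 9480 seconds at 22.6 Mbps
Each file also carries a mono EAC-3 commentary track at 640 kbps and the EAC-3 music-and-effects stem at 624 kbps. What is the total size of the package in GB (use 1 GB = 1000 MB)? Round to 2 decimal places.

37.45 GB

Audio total: 640 + 624 = 1264 kbps = 1.264 Mbps.
screen recording: 3.464 Mbps × 3840 s = 13301.8 Mb
Twitch VOD: 6.334 Mbps × 9480 s = 60046.3 Mb
feature film: 23.864 Mbps × 9480 s = 226230.7 Mb
Total: 299578.8 Mb = 37447.3 MB.
= 37.45 GB.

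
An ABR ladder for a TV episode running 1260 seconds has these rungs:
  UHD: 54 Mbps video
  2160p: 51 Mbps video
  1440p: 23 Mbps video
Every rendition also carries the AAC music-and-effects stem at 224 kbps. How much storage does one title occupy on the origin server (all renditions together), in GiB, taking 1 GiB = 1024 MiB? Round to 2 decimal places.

Audio: 224 kbps = 0.224 Mbps.
Sum of rendition bitrates: (54+0.224) + (51+0.224) + (23+0.224) = 128.672 Mbps.
× 1260 s = 162,127 Mb = 20,266 MB = 18.87 GiB.

18.87 GiB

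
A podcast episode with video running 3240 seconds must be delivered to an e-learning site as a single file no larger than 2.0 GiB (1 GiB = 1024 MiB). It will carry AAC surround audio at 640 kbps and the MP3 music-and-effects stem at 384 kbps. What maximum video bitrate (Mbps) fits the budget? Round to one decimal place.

4.3 Mbps

Budget: 2.0 GiB = 17179.9 Mb.
Total bitrate budget: 17179.9 Mb / 3240 s = 5.302 Mbps.
Audio total: 640 + 384 = 1024 kbps = 1.024 Mbps.
Video: 5.302 − 1.024 = 4.278 Mbps.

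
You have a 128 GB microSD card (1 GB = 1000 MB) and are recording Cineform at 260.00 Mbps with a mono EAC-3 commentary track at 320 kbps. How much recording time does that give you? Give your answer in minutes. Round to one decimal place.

Audio: 320 kbps = 0.320 Mbps.
Total bitrate: 260.00 + 0.320 = 260.320 Mbps.
Capacity: 128 GB = 1,024,000 Mb.
Recording time: 1,024,000 / 260.320 = 3,934 s ≈ 65.6 minutes.

65.6 minutes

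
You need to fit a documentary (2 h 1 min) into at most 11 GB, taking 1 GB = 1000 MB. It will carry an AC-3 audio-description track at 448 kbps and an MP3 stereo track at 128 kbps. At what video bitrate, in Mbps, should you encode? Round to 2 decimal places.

Budget: 11 GB = 88000.0 Mb.
2 h 1 min = 121 min = 7260 s
Total bitrate budget: 88000.0 Mb / 7260 s = 12.121 Mbps.
Audio total: 448 + 128 = 576 kbps = 0.576 Mbps.
Video: 12.121 − 0.576 = 11.545 Mbps.

11.55 Mbps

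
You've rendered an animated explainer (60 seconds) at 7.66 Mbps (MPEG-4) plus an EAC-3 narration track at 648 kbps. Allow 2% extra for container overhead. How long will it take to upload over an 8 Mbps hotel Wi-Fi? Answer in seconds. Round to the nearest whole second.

Audio: 648 kbps = 0.648 Mbps.
Total bitrate: 8.308 Mbps.
File: 8.308 Mbps × 60 s = 498.5 Mb.
With 2% container overhead: ×1.02. → 508.4 Mb.
At 8 Mbps: 508.4 / 8 = 63.6 s ≈ 63.6 seconds.

64 seconds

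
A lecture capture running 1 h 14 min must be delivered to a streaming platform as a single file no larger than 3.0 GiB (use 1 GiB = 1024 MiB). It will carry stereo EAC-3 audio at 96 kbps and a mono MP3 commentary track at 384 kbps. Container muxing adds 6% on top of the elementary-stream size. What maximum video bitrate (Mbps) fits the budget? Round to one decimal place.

5.0 Mbps

Budget: 3.0 GiB = 25769.8 Mb.
Stream payload after overhead: 25769.8 / 1.06 = 24311.1 Mb.
1 h 14 min = 74 min = 4440 s
Total bitrate budget: 24311.1 Mb / 4440 s = 5.475 Mbps.
Audio total: 96 + 384 = 480 kbps = 0.480 Mbps.
Video: 5.475 − 0.480 = 4.995 Mbps.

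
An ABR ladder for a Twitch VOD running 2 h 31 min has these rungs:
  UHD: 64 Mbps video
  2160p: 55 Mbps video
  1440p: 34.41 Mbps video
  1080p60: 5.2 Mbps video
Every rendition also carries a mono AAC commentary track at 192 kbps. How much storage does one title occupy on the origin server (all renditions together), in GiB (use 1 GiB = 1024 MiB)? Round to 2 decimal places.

168.10 GiB

2 h 31 min = 151 min = 9060 s
Audio: 192 kbps = 0.192 Mbps.
Sum of rendition bitrates: (64+0.192) + (55+0.192) + (34.41+0.192) + (5.2+0.192) = 159.378 Mbps.
× 9060 s = 1,443,965 Mb = 180,496 MB = 168.1 GiB.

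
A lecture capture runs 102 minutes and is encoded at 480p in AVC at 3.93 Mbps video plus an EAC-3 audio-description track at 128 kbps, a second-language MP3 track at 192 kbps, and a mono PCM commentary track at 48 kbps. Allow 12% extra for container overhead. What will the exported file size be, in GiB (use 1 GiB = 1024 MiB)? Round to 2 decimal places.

3.43 GiB

102 min = 6120 s
Audio total: 128 + 192 + 48 = 368 kbps = 0.368 Mbps.
Total bitrate: 3.93 + 0.368 = 4.298 Mbps.
Stream data: 4.298 Mbps × 6120 s = 26303.8 Mb.
With 12% container overhead: ×1.12.
29,460 Mb = 3,682,526,400 bytes ÷ 1,073,741,824 = 3.430 GiB.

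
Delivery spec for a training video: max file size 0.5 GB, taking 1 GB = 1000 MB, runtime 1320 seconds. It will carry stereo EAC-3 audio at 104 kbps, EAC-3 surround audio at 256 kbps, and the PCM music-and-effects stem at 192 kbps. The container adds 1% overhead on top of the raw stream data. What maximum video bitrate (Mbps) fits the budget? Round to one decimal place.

Budget: 0.5 GB = 4000.0 Mb.
Stream payload after overhead: 4000.0 / 1.01 = 3960.4 Mb.
Total bitrate budget: 3960.4 Mb / 1320 s = 3.000 Mbps.
Audio total: 104 + 256 + 192 = 552 kbps = 0.552 Mbps.
Video: 3.000 − 0.552 = 2.448 Mbps.

2.4 Mbps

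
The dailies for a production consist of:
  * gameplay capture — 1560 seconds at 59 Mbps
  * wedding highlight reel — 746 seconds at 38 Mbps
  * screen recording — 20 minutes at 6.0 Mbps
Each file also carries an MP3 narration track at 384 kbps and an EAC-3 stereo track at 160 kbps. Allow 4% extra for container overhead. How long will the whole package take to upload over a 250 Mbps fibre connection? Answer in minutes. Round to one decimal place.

9.0 minutes

Audio total: 384 + 160 = 544 kbps = 0.544 Mbps.
gameplay capture: 59.544 Mbps × 1560 s × 1.04 = 96604.2 Mb
wedding highlight reel: 38.544 Mbps × 746 s × 1.04 = 29904.0 Mb
screen recording: 6.544 Mbps × 1200 s × 1.04 = 8166.9 Mb
Total: 134675.1 Mb = 16834.4 MB.
At 250 Mbps: 134675.1 / 250 = 539 s ≈ 8.98 minutes.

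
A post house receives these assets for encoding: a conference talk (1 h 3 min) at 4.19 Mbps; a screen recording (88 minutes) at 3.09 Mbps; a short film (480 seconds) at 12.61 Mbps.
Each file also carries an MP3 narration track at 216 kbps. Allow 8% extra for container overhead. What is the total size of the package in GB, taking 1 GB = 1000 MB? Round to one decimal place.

Audio: 216 kbps = 0.216 Mbps.
conference talk: 4.406 Mbps × 3780 s × 1.08 = 17987.1 Mb
screen recording: 3.306 Mbps × 5280 s × 1.08 = 18852.1 Mb
short film: 12.826 Mbps × 480 s × 1.08 = 6649.0 Mb
Total: 43488.2 Mb = 5436.0 MB.
= 5.436 GB.

5.4 GB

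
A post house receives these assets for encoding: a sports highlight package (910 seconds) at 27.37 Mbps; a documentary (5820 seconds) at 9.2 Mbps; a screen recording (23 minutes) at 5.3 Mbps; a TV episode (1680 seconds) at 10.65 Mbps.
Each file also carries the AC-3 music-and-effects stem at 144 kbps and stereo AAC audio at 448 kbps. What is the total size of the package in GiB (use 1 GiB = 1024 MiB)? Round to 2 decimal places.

12.74 GiB

Audio total: 144 + 448 = 592 kbps = 0.592 Mbps.
sports highlight package: 27.962 Mbps × 910 s = 25445.4 Mb
documentary: 9.792 Mbps × 5820 s = 56989.4 Mb
screen recording: 5.892 Mbps × 1380 s = 8131.0 Mb
TV episode: 11.242 Mbps × 1680 s = 18886.6 Mb
Total: 109452.4 Mb = 13681.5 MB.
= 12.74 GiB.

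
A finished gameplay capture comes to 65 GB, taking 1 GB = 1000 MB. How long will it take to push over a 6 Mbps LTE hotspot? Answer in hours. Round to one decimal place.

File: 65 GB = 520000.0 Mb.
At 6 Mbps: 520000.0 / 6 = 86666.7 s ≈ 24.1 hours.

24.1 hours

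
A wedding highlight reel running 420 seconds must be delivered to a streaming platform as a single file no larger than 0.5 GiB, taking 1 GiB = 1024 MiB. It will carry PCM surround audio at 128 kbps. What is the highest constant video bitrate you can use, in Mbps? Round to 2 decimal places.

10.10 Mbps

Budget: 0.5 GiB = 4295.0 Mb.
Total bitrate budget: 4295.0 Mb / 420 s = 10.226 Mbps.
Audio: 128 kbps = 0.128 Mbps.
Video: 10.226 − 0.128 = 10.098 Mbps.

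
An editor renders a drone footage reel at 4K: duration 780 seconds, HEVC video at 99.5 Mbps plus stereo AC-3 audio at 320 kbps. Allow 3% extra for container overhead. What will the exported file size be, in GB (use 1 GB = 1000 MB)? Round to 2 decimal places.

Audio: 320 kbps = 0.320 Mbps.
Total bitrate: 99.5 + 0.320 = 99.820 Mbps.
Stream data: 99.820 Mbps × 780 s = 77859.6 Mb.
With 3% container overhead: ×1.03.
80,195 Mb ÷ 8 = 10,024 MB → 10.02 GB.

10.02 GB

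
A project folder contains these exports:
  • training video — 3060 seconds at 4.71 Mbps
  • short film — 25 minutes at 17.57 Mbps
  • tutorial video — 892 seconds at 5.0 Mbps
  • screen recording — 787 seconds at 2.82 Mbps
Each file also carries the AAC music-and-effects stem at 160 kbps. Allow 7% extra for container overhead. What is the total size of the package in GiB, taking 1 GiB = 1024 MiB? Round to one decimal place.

6.0 GiB

Audio: 160 kbps = 0.160 Mbps.
training video: 4.870 Mbps × 3060 s × 1.07 = 15945.4 Mb
short film: 17.730 Mbps × 1500 s × 1.07 = 28456.7 Mb
tutorial video: 5.160 Mbps × 892 s × 1.07 = 4924.9 Mb
screen recording: 2.980 Mbps × 787 s × 1.07 = 2509.4 Mb
Total: 51836.3 Mb = 6479.5 MB.
= 6.035 GiB.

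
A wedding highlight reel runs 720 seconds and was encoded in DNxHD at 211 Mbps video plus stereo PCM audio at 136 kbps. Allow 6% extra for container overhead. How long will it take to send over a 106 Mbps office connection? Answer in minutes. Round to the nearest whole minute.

25 minutes

Audio: 136 kbps = 0.136 Mbps.
Total bitrate: 211.136 Mbps.
File: 211.136 Mbps × 720 s = 152017.9 Mb.
With 6% container overhead: ×1.06. → 161139.0 Mb.
At 106 Mbps: 161139.0 / 106 = 1520.2 s ≈ 25.3 minutes.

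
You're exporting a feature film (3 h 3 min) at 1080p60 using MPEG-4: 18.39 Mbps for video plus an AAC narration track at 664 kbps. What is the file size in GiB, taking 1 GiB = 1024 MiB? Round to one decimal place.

3 h 3 min = 183 min = 10980 s
Audio: 664 kbps = 0.664 Mbps.
Total bitrate: 18.39 + 0.664 = 19.054 Mbps.
Stream data: 19.054 Mbps × 10980 s = 209212.9 Mb.
209,213 Mb = 26,151,615,000 bytes ÷ 1,073,741,824 = 24.36 GiB.

24.4 GiB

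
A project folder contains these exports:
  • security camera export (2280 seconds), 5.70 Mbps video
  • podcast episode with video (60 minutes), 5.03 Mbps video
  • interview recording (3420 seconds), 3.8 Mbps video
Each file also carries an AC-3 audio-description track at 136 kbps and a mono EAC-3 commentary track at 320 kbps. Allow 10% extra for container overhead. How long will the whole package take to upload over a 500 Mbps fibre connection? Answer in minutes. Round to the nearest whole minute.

Audio total: 136 + 320 = 456 kbps = 0.456 Mbps.
security camera export: 6.156 Mbps × 2280 s × 1.10 = 15439.2 Mb
podcast episode with video: 5.486 Mbps × 3600 s × 1.10 = 21724.6 Mb
interview recording: 4.256 Mbps × 3420 s × 1.10 = 16011.1 Mb
Total: 53174.9 Mb = 6646.9 MB.
At 500 Mbps: 53174.9 / 500 = 106 s ≈ 1.77 minutes.

2 minutes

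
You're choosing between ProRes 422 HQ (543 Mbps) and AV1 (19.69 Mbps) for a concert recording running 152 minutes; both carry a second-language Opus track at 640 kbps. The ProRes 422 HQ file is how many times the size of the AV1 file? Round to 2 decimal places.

26.74

152 min = 9120 s
Audio: 640 kbps = 0.640 Mbps.
ProRes 422 HQ: 543.640 Mbps × 9120 s = 4957996.8 Mb = 577.187 GiB.
AV1: 20.330 Mbps × 9120 s = 185409.6 Mb = 21.585 GiB.
Ratio: 577.187 / 21.585 = 26.741.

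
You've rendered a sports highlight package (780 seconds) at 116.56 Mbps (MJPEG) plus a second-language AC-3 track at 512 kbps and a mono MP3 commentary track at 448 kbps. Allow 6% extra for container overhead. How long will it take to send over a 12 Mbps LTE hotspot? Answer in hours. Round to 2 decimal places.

Audio total: 512 + 448 = 960 kbps = 0.960 Mbps.
Total bitrate: 117.520 Mbps.
File: 117.520 Mbps × 780 s = 91665.6 Mb.
With 6% container overhead: ×1.06. → 97165.5 Mb.
At 12 Mbps: 97165.5 / 12 = 8097.1 s ≈ 2.25 hours.

2.25 hours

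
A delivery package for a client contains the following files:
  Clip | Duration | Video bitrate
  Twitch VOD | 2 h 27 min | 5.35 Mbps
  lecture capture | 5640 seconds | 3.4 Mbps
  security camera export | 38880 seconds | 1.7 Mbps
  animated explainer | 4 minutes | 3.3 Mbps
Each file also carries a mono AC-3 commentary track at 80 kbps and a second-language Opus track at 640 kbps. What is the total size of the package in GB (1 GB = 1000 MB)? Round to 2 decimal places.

21.48 GB

Audio total: 80 + 640 = 720 kbps = 0.720 Mbps.
Twitch VOD: 6.070 Mbps × 8820 s = 53537.4 Mb
lecture capture: 4.120 Mbps × 5640 s = 23236.8 Mb
security camera export: 2.420 Mbps × 38880 s = 94089.6 Mb
animated explainer: 4.020 Mbps × 240 s = 964.8 Mb
Total: 171828.6 Mb = 21478.6 MB.
= 21.48 GB.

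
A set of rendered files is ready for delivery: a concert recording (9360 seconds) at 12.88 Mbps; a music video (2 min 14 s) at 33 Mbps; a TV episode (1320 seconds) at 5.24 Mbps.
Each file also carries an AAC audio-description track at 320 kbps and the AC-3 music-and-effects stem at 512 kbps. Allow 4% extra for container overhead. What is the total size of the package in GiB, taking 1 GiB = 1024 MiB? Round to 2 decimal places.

Audio total: 320 + 512 = 832 kbps = 0.832 Mbps.
concert recording: 13.712 Mbps × 9360 s × 1.04 = 133478.1 Mb
music video: 33.832 Mbps × 134 s × 1.04 = 4714.8 Mb
TV episode: 6.072 Mbps × 1320 s × 1.04 = 8335.6 Mb
Total: 146528.6 Mb = 18316.1 MB.
= 17.06 GiB.

17.06 GiB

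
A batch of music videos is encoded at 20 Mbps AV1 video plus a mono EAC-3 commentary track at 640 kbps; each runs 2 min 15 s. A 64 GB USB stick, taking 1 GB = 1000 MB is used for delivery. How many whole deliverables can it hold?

183

2 min 15 s = 135 s
Audio: 640 kbps = 0.640 Mbps.
Total bitrate: 20.640 Mbps.
Per item: 20.640 Mbps × 135 s = 2,786 Mb = 348.3 MB.
Capacity: 64 GB = 512,000 Mb; 183.75 items → 183 complete.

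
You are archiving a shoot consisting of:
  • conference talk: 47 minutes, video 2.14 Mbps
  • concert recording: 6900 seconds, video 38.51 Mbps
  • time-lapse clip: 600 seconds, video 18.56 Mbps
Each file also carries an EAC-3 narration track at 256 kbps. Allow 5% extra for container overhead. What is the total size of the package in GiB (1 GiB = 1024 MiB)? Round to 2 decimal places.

34.90 GiB

Audio: 256 kbps = 0.256 Mbps.
conference talk: 2.396 Mbps × 2820 s × 1.05 = 7094.6 Mb
concert recording: 38.766 Mbps × 6900 s × 1.05 = 280859.7 Mb
time-lapse clip: 18.816 Mbps × 600 s × 1.05 = 11854.1 Mb
Total: 299808.3 Mb = 37476.0 MB.
= 34.90 GiB.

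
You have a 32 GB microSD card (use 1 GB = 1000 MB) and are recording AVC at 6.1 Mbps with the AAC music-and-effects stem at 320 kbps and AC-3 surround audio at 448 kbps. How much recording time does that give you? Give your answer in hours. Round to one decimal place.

10.4 hours

Audio total: 320 + 448 = 768 kbps = 0.768 Mbps.
Total bitrate: 6.1 + 0.768 = 6.868 Mbps.
Capacity: 32 GB = 256,000 Mb.
Recording time: 256,000 / 6.868 = 37,274 s ≈ 10.4 hours.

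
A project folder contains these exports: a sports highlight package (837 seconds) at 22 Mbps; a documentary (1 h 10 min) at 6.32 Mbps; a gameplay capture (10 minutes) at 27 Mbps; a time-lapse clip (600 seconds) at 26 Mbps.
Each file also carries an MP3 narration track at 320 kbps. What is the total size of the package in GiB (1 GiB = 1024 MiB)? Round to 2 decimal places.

Audio: 320 kbps = 0.320 Mbps.
sports highlight package: 22.320 Mbps × 837 s = 18681.8 Mb
documentary: 6.640 Mbps × 4200 s = 27888.0 Mb
gameplay capture: 27.320 Mbps × 600 s = 16392.0 Mb
time-lapse clip: 26.320 Mbps × 600 s = 15792.0 Mb
Total: 78753.8 Mb = 9844.2 MB.
= 9.168 GiB.

9.17 GiB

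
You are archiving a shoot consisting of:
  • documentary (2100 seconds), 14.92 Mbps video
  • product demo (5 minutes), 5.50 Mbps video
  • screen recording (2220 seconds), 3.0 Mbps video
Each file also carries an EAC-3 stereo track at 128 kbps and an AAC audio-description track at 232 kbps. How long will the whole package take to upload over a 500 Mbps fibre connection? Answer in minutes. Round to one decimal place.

1.4 minutes

Audio total: 128 + 232 = 360 kbps = 0.360 Mbps.
documentary: 15.280 Mbps × 2100 s = 32088.0 Mb
product demo: 5.860 Mbps × 300 s = 1758.0 Mb
screen recording: 3.360 Mbps × 2220 s = 7459.2 Mb
Total: 41305.2 Mb = 5163.1 MB.
At 500 Mbps: 41305.2 / 500 = 83 s ≈ 1.38 minutes.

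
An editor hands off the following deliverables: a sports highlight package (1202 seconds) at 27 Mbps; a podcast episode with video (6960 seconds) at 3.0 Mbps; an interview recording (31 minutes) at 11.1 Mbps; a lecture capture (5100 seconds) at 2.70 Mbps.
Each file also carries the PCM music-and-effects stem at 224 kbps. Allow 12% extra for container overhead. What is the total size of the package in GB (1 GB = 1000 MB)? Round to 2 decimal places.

12.76 GB

Audio: 224 kbps = 0.224 Mbps.
sports highlight package: 27.224 Mbps × 1202 s × 1.12 = 36650.0 Mb
podcast episode with video: 3.224 Mbps × 6960 s × 1.12 = 25131.7 Mb
interview recording: 11.324 Mbps × 1860 s × 1.12 = 23590.2 Mb
lecture capture: 2.924 Mbps × 5100 s × 1.12 = 16701.9 Mb
Total: 102073.8 Mb = 12759.2 MB.
= 12.76 GB.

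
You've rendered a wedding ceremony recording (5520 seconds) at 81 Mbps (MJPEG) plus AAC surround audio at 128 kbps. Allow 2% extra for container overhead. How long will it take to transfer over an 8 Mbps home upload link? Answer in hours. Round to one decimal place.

Audio: 128 kbps = 0.128 Mbps.
Total bitrate: 81.128 Mbps.
File: 81.128 Mbps × 5520 s = 447826.6 Mb.
With 2% container overhead: ×1.02. → 456783.1 Mb.
At 8 Mbps: 456783.1 / 8 = 57097.9 s ≈ 15.9 hours.

15.9 hours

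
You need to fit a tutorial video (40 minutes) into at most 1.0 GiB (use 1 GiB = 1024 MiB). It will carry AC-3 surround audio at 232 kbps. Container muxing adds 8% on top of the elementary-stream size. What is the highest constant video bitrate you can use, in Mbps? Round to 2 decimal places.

3.08 Mbps

Budget: 1.0 GiB = 8589.9 Mb.
Stream payload after overhead: 8589.9 / 1.08 = 7953.6 Mb.
40 min = 2400 s
Total bitrate budget: 7953.6 Mb / 2400 s = 3.314 Mbps.
Audio: 232 kbps = 0.232 Mbps.
Video: 3.314 − 0.232 = 3.082 Mbps.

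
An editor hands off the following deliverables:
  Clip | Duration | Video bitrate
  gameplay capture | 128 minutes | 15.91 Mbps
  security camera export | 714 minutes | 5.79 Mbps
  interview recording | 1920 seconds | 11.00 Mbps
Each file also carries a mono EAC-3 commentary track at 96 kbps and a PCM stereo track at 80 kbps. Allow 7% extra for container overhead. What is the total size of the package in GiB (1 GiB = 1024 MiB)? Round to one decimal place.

49.9 GiB

Audio total: 96 + 80 = 176 kbps = 0.176 Mbps.
gameplay capture: 16.086 Mbps × 7680 s × 1.07 = 132188.3 Mb
security camera export: 5.966 Mbps × 42840 s × 1.07 = 273474.3 Mb
interview recording: 11.176 Mbps × 1920 s × 1.07 = 22960.0 Mb
Total: 428622.6 Mb = 53577.8 MB.
= 49.90 GiB.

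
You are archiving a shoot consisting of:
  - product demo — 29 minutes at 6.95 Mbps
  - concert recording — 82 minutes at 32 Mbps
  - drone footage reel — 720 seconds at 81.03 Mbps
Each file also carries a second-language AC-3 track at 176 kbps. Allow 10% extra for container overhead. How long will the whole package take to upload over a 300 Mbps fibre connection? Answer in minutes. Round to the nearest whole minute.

Audio: 176 kbps = 0.176 Mbps.
product demo: 7.126 Mbps × 1740 s × 1.10 = 13639.2 Mb
concert recording: 32.176 Mbps × 4920 s × 1.10 = 174136.5 Mb
drone footage reel: 81.206 Mbps × 720 s × 1.10 = 64315.2 Mb
Total: 252090.8 Mb = 31511.4 MB.
At 300 Mbps: 252090.8 / 300 = 840 s ≈ 14 minutes.

14 minutes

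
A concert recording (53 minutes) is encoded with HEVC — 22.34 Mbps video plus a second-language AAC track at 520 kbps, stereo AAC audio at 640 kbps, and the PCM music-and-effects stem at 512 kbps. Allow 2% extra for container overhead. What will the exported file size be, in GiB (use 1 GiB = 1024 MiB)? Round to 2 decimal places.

9.07 GiB

53 min = 3180 s
Audio total: 520 + 640 + 512 = 1672 kbps = 1.672 Mbps.
Total bitrate: 22.34 + 1.672 = 24.012 Mbps.
Stream data: 24.012 Mbps × 3180 s = 76358.2 Mb.
With 2% container overhead: ×1.02.
77,885 Mb = 9,735,665,400 bytes ÷ 1,073,741,824 = 9.067 GiB.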